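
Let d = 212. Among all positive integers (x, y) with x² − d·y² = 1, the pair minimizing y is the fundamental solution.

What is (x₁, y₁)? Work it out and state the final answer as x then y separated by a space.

66249 4550

√212 = [14; 1,1,3,1,1,…,1,1,28, …], period ℓ=14 (even) → k=13
a_0=14:  p_0=14·1+0=14,  q_0=14·0+1=1
…
a_4=1:  p_4=1·102+29=131,  q_4=1·7+2=9
…
a_6=1:  p_6=1·233+131=364,  q_6=1·16+9=25
…
a_9=1:  p_9=1·2781+2417=5198,  q_9=1·191+166=357
a_10=1:  p_10=1·5198+2781=7979,  q_10=1·357+191=548
…
a_12=1:  p_12=1·29135+7979=37114,  q_12=1·2001+548=2549
a_13=1:  p_13=1·37114+29135=66249,  q_13=1·2549+2001=4550
fundamental: x₁=66249, y₁=4550  (since 4388930001 − 212·20702500 = 1)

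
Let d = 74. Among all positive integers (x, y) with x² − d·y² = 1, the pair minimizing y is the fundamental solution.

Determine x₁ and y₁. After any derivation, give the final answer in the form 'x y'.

d=74: √d = [8; 1,1,1,1,16] (ℓ=5, odd), read p_9/q_9
k=0  a_k=8  p_k/q_k = 8/1
k=1  a_k=1  p_k/q_k = 9/1
k=2  a_k=1  p_k/q_k = 17/2
…
k=4  a_k=1  p_k/q_k = 43/5
…
k=6  a_k=1  p_k/q_k = 757/88
…
k=8  a_k=1  p_k/q_k = 2228/259
k=9  a_k=1  p_k/q_k = 3699/430
→ (3699, 430).  Check: 3699²=13682601, 74·430²=13682600, difference 1.

3699 430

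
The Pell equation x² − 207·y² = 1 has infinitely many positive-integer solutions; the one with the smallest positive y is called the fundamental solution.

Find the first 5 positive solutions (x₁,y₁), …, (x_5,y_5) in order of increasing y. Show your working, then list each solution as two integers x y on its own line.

1151 80
2649601 184160
6099380351 423936240
14040770918401 975901040320
32321848554778751 2246523770880400

d=207: √d = [14; 2,1,1,2,1,1,2,28] (ℓ=8, even), read p_7/q_7
step 0: (14, 1)  from 14·(1,0) + (0,1)
step 1: (29, 2)  from 2·(14,1) + (1,0)
…
step 4: (187, 13)  from 2·(72,5) + (43,3)
step 5: (259, 18)  from 1·(187,13) + (72,5)
step 6: (446, 31)  from 1·(259,18) + (187,13)
step 7: (1151, 80)  from 2·(446,31) + (259,18)
→ (1151, 80).  Check: 1151²=1324801, 207·80²=1324800, difference 1.
(x_2, y_2) = (1151·1151 + 207·80·80, 1151·80 + 80·1151) = (2649601, 184160)
(x_3, y_3) = (1151·2649601 + 207·80·184160, 1151·184160 + 80·2649601) = (6099380351, 423936240)
(x_4, y_4) = (1151·6099380351 + 207·80·423936240, 1151·423936240 + 80·6099380351) = (14040770918401, 975901040320)
(x_5, y_5) = (1151·14040770918401 + 207·80·975901040320, 1151·975901040320 + 80·14040770918401) = (32321848554778751, 2246523770880400)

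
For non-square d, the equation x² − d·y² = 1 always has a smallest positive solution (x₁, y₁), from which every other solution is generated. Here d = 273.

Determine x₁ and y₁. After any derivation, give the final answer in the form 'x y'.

727 44

√273 = [16; 1,1,10,1,1,32, …], period ℓ=6 (even) → k=5
k=0  a_k=16  p_k/q_k = 16/1
…
k=2  a_k=1  p_k/q_k = 33/2
k=3  a_k=10  p_k/q_k = 347/21
k=4  a_k=1  p_k/q_k = 380/23
k=5  a_k=1  p_k/q_k = 727/44
(x₁, y₁) = (727, 44);  727² − 273·44² = 1 ✓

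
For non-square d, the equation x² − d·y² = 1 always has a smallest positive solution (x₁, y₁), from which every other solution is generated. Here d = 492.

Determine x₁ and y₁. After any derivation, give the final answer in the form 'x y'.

[22; 5,1,1,10,1,1,5,44] for √492; ℓ=8 ⇒ convergent index 7
step 0: (22, 1)  from 22·(1,0) + (0,1)
step 1: (111, 5)  from 5·(22,1) + (1,0)
step 2: (133, 6)  from 1·(111,5) + (22,1)
…
step 4: (2573, 116)  from 10·(244,11) + (133,6)
…
step 6: (5390, 243)  from 1·(2817,127) + (2573,116)
step 7: (29767, 1342)  from 5·(5390,243) + (2817,127)
→ (29767, 1342).  Check: 29767²=886074289, 492·1342²=886074288, difference 1.

29767 1342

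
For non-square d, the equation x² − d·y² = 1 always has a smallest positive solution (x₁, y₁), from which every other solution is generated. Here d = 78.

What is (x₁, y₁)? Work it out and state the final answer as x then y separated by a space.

[8; 1,4,1,16] for √78; ℓ=4 ⇒ convergent index 3
k=0  a_k=8  p_k/q_k = 8/1
k=1  a_k=1  p_k/q_k = 9/1
k=2  a_k=4  p_k/q_k = 44/5
k=3  a_k=1  p_k/q_k = 53/6
→ (53, 6).  Check: 53²=2809, 78·6²=2808, difference 1.

53 6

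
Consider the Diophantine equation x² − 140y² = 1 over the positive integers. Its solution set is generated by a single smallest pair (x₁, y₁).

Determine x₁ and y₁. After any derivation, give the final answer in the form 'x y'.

71 6

√140 = [11; 1,4,1,22, …], period ℓ=4 (even) → k=3
k=0  a_k=11  p_k/q_k = 11/1
k=1  a_k=1  p_k/q_k = 12/1
k=2  a_k=4  p_k/q_k = 59/5
k=3  a_k=1  p_k/q_k = 71/6
fundamental: x₁=71, y₁=6  (since 5041 − 140·36 = 1)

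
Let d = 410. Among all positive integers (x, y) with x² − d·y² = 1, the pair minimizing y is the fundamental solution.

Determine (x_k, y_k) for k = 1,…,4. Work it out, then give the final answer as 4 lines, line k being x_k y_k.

√410 → a₀=20, period (4,40); ℓ=2 even so k=1
k=0  a_k=20  p_k/q_k = 20/1
k=1  a_k=4  p_k/q_k = 81/4
→ (81, 4).  Check: 81²=6561, 410·4²=6560, difference 1.
n=2: (81,4)∘(81,4) = (81·81+410·4·4, 81·4+4·81) = (13121,648)
n=3: (13121,648)∘(81,4) = (81·13121+410·4·648, 81·648+4·13121) = (2125521,104972)
n=4: (2125521,104972)∘(81,4) = (81·2125521+410·4·104972, 81·104972+4·2125521) = (344321281,17004816)

81 4
13121 648
2125521 104972
344321281 17004816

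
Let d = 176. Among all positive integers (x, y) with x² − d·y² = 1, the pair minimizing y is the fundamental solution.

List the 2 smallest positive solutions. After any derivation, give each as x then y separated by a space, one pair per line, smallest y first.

199 15
79201 5970

√176 = [13; 3,1,3,26, …], period ℓ=4 (even) → k=3
k=0  a_k=13  p_k/q_k = 13/1
…
k=2  a_k=1  p_k/q_k = 53/4
k=3  a_k=3  p_k/q_k = 199/15
→ (199, 15).  Check: 199²=39601, 176·15²=39600, difference 1.
k=2:  x_2 = 199·199+176·15·15 = 79201,  y_2 = 199·15+15·199 = 5970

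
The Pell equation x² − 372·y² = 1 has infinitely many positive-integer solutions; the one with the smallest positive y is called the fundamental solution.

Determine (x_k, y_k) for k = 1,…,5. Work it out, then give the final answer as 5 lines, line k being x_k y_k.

12151 630
295293601 15310260
7176225079351 372069937890
174396621583094401 9042043615292520
4238186690536135053751 219739743566768883150

[19; 3,2,12,2,3,38] for √372; ℓ=6 ⇒ convergent index 5
a_0=19:  p_0=19·1+0=19,  q_0=19·0+1=1
a_1=3:  p_1=3·19+1=58,  q_1=3·1+0=3
a_2=2:  p_2=2·58+19=135,  q_2=2·3+1=7
a_3=12:  p_3=12·135+58=1678,  q_3=12·7+3=87
a_4=2:  p_4=2·1678+135=3491,  q_4=2·87+7=181
a_5=3:  p_5=3·3491+1678=12151,  q_5=3·181+87=630
fundamental: x₁=12151, y₁=630  (since 147646801 − 372·396900 = 1)
(12151+630√372)^2 = 295293601 + 15310260√372
(12151+630√372)^3 = 7176225079351 + 372069937890√372
(12151+630√372)^4 = 174396621583094401 + 9042043615292520√372
(12151+630√372)^5 = 4238186690536135053751 + 219739743566768883150√372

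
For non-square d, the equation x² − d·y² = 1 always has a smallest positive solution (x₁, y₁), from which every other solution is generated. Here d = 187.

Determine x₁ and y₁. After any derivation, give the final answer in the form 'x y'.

1682 123

[13; 1,2,13,2,1,26] for √187; ℓ=6 ⇒ convergent index 5
k=0  a_k=13  p_k/q_k = 13/1
k=1  a_k=1  p_k/q_k = 14/1
k=2  a_k=2  p_k/q_k = 41/3
…
k=4  a_k=2  p_k/q_k = 1135/83
k=5  a_k=1  p_k/q_k = 1682/123
fundamental: x₁=1682, y₁=123  (since 2829124 − 187·15129 = 1)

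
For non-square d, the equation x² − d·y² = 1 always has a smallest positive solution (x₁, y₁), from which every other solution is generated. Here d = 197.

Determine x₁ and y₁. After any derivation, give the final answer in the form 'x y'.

393 28

√197 → a₀=14, period (28); ℓ=1 odd so k=1
step 0: (14, 1)  from 14·(1,0) + (0,1)
step 1: (393, 28)  from 28·(14,1) + (1,0)
→ (393, 28).  Check: 393²=154449, 197·28²=154448, difference 1.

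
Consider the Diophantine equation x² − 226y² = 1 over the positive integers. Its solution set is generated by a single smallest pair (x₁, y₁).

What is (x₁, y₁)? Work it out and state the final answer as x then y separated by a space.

451 30

d=226: √d = [15; 30] (ℓ=1, odd), read p_1/q_1
k=0  a_k=15  p_k/q_k = 15/1
k=1  a_k=30  p_k/q_k = 451/30
→ (451, 30).  Check: 451²=203401, 226·30²=203400, difference 1.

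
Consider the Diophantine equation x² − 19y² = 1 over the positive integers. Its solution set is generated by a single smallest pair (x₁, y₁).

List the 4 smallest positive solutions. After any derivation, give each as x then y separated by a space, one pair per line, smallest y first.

√19 = [4; 2,1,3,1,2,8, …], period ℓ=6 (even) → k=5
i=0: a=4 ⇒ p=4, q=1
…
i=2: a=1 ⇒ p=13, q=3
…
i=4: a=1 ⇒ p=61, q=14
i=5: a=2 ⇒ p=170, q=39
fundamental: x₁=170, y₁=39  (since 28900 − 19·1521 = 1)
k=2:  x_2 = 170·170+19·39·39 = 57799,  y_2 = 170·39+39·170 = 13260
k=3:  x_3 = 170·57799+19·39·13260 = 19651490,  y_3 = 170·13260+39·57799 = 4508361
k=4:  x_4 = 170·19651490+19·39·4508361 = 6681448801,  y_4 = 170·4508361+39·19651490 = 1532829480

170 39
57799 13260
19651490 4508361
6681448801 1532829480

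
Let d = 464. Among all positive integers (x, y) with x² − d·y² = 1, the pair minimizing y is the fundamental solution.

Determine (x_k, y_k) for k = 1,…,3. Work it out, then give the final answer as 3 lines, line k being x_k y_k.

9801 455
192119201 8918910
3765920568201 174828473365

[21; 1,1,5,1,1,1,5,1,1,42] for √464; ℓ=10 ⇒ convergent index 9
step 0: (21, 1)  from 21·(1,0) + (0,1)
…
step 2: (43, 2)  from 1·(22,1) + (21,1)
step 3: (237, 11)  from 5·(43,2) + (22,1)
step 4: (280, 13)  from 1·(237,11) + (43,2)
step 5: (517, 24)  from 1·(280,13) + (237,11)
step 6: (797, 37)  from 1·(517,24) + (280,13)
step 7: (4502, 209)  from 5·(797,37) + (517,24)
step 8: (5299, 246)  from 1·(4502,209) + (797,37)
step 9: (9801, 455)  from 1·(5299,246) + (4502,209)
(x₁, y₁) = (9801, 455);  9801² − 464·455² = 1 ✓
(x_2, y_2) = (9801·9801 + 464·455·455, 9801·455 + 455·9801) = (192119201, 8918910)
(x_3, y_3) = (9801·192119201 + 464·455·8918910, 9801·8918910 + 455·192119201) = (3765920568201, 174828473365)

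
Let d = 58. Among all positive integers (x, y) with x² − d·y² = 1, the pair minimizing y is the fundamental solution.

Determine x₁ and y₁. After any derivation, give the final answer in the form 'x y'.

19603 2574

d=58: √d = [7; 1,1,1,1,1,1,14] (ℓ=7, odd), read p_13/q_13
k=0  a_k=7  p_k/q_k = 7/1
k=1  a_k=1  p_k/q_k = 8/1
k=2  a_k=1  p_k/q_k = 15/2
k=3  a_k=1  p_k/q_k = 23/3
k=4  a_k=1  p_k/q_k = 38/5
k=5  a_k=1  p_k/q_k = 61/8
…
k=7  a_k=14  p_k/q_k = 1447/190
k=8  a_k=1  p_k/q_k = 1546/203
k=9  a_k=1  p_k/q_k = 2993/393
…
k=11  a_k=1  p_k/q_k = 7532/989
k=12  a_k=1  p_k/q_k = 12071/1585
k=13  a_k=1  p_k/q_k = 19603/2574
(x₁, y₁) = (19603, 2574);  19603² − 58·2574² = 1 ✓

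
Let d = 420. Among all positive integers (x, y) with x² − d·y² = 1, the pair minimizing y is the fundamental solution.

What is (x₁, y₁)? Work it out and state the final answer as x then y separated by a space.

d=420: √d = [20; 2,40] (ℓ=2, even), read p_1/q_1
step 0: (20, 1)  from 20·(1,0) + (0,1)
step 1: (41, 2)  from 2·(20,1) + (1,0)
→ (41, 2).  Check: 41²=1681, 420·2²=1680, difference 1.

41 2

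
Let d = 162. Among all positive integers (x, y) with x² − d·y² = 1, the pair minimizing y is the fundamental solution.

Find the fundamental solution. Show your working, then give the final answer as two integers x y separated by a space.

19601 1540

√162 = [12; 1,2,1,2,12,2,1,2,1,24, …], period ℓ=10 (even) → k=9
a_0=12:  p_0=12·1+0=12,  q_0=12·0+1=1
…
a_5=12:  p_5=12·140+51=1731,  q_5=12·11+4=136
…
a_8=2:  p_8=2·5333+3602=14268,  q_8=2·419+283=1121
a_9=1:  p_9=1·14268+5333=19601,  q_9=1·1121+419=1540
(x₁, y₁) = (19601, 1540);  19601² − 162·1540² = 1 ✓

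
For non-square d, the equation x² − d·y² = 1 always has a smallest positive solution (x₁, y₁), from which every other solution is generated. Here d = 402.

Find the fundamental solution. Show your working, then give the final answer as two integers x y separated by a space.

401 20

√402 → a₀=20, period (20,40); ℓ=2 even so k=1
i=0: a=20 ⇒ p=20, q=1
i=1: a=20 ⇒ p=401, q=20
→ (401, 20).  Check: 401²=160801, 402·20²=160800, difference 1.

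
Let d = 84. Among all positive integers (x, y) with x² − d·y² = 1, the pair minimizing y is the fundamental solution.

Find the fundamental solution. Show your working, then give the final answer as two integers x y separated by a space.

55 6

d=84: √d = [9; 6,18] (ℓ=2, even), read p_1/q_1
i=0: a=9 ⇒ p=9, q=1
i=1: a=6 ⇒ p=55, q=6
fundamental: x₁=55, y₁=6  (since 3025 − 84·36 = 1)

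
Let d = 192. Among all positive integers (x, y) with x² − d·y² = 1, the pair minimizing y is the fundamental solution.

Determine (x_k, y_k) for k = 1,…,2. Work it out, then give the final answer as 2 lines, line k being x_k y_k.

√192 → a₀=13, period (1,5,1,26); ℓ=4 even so k=3
a_0=13:  p_0=13·1+0=13,  q_0=13·0+1=1
…
a_2=5:  p_2=5·14+13=83,  q_2=5·1+1=6
a_3=1:  p_3=1·83+14=97,  q_3=1·6+1=7
fundamental: x₁=97, y₁=7  (since 9409 − 192·49 = 1)
(97+7√192)^2 = 18817 + 1358√192

97 7
18817 1358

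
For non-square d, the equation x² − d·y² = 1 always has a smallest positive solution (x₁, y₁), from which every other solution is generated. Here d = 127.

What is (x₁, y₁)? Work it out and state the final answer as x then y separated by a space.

√127 = [11; 3,1,2,2,7,11,7,2,2,1,3,22, …], period ℓ=12 (even) → k=11
a_0=11:  p_0=11·1+0=11,  q_0=11·0+1=1
a_1=3:  p_1=3·11+1=34,  q_1=3·1+0=3
…
a_3=2:  p_3=2·45+34=124,  q_3=2·4+3=11
a_4=2:  p_4=2·124+45=293,  q_4=2·11+4=26
a_5=7:  p_5=7·293+124=2175,  q_5=7·26+11=193
a_6=11:  p_6=11·2175+293=24218,  q_6=11·193+26=2149
a_7=7:  p_7=7·24218+2175=171701,  q_7=7·2149+193=15236
…
a_10=1:  p_10=1·906941+367620=1274561,  q_10=1·80478+32621=113099
a_11=3:  p_11=3·1274561+906941=4730624,  q_11=3·113099+80478=419775
→ (4730624, 419775).  Check: 4730624²=22378803429376, 127·419775²=22378803429375, difference 1.

4730624 419775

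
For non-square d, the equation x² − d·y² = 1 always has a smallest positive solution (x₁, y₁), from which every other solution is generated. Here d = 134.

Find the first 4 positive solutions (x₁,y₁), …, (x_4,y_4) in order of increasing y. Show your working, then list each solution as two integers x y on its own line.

√134 = [11; 1,1,2,1,3,…,1,1,22, …], period ℓ=14 (even) → k=13
k=0  a_k=11  p_k/q_k = 11/1
k=1  a_k=1  p_k/q_k = 12/1
k=2  a_k=1  p_k/q_k = 23/2
…
k=4  a_k=1  p_k/q_k = 81/7
k=5  a_k=3  p_k/q_k = 301/26
k=6  a_k=1  p_k/q_k = 382/33
k=7  a_k=10  p_k/q_k = 4121/356
…
k=9  a_k=3  p_k/q_k = 17630/1523
k=10  a_k=1  p_k/q_k = 22133/1912
…
k=12  a_k=1  p_k/q_k = 84029/7259
k=13  a_k=1  p_k/q_k = 145925/12606
→ (145925, 12606).  Check: 145925²=21294105625, 134·12606²=21294105624, difference 1.
k=2:  x_2 = 145925·145925+134·12606·12606 = 42588211249,  y_2 = 145925·12606+12606·145925 = 3679061100
k=3:  x_3 = 145925·42588211249+134·12606·3679061100 = 12429369452874725,  y_3 = 145925·3679061100+12606·42588211249 = 1073733982022394
k=4:  x_4 = 145925·12429369452874725+134·12606·1073733982022394 = 3627511474778900280001,  y_4 = 145925·1073733982022394+12606·12429369452874725 = 313369262649556627800

145925 12606
42588211249 3679061100
12429369452874725 1073733982022394
3627511474778900280001 313369262649556627800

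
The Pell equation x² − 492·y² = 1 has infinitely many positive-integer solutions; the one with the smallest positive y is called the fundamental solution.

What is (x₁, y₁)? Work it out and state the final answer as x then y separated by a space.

29767 1342

√492 = [22; 5,1,1,10,1,1,5,44, …], period ℓ=8 (even) → k=7
k=0  a_k=22  p_k/q_k = 22/1
k=1  a_k=5  p_k/q_k = 111/5
…
k=5  a_k=1  p_k/q_k = 2817/127
k=6  a_k=1  p_k/q_k = 5390/243
k=7  a_k=5  p_k/q_k = 29767/1342
→ (29767, 1342).  Check: 29767²=886074289, 492·1342²=886074288, difference 1.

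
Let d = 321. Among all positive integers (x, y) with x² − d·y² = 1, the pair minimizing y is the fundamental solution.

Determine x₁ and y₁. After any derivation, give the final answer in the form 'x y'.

215 12

√321 → a₀=17, period (1,10,1,34); ℓ=4 even so k=3
i=0: a=17 ⇒ p=17, q=1
i=1: a=1 ⇒ p=18, q=1
i=2: a=10 ⇒ p=197, q=11
i=3: a=1 ⇒ p=215, q=12
fundamental: x₁=215, y₁=12  (since 46225 − 321·144 = 1)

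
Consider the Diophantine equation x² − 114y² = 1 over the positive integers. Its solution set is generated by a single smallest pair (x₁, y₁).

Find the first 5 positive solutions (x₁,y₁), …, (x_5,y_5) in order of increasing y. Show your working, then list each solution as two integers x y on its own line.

1025 96
2101249 196800
4307559425 403439904
8830494720001 827051606400
18102509868442625 1695455389680096

√114 = [10; 1,2,10,2,1,20, …], period ℓ=6 (even) → k=5
k=0  a_k=10  p_k/q_k = 10/1
k=1  a_k=1  p_k/q_k = 11/1
k=2  a_k=2  p_k/q_k = 32/3
…
k=4  a_k=2  p_k/q_k = 694/65
k=5  a_k=1  p_k/q_k = 1025/96
→ (1025, 96).  Check: 1025²=1050625, 114·96²=1050624, difference 1.
(x_2, y_2) = (1025·1025 + 114·96·96, 1025·96 + 96·1025) = (2101249, 196800)
(x_3, y_3) = (1025·2101249 + 114·96·196800, 1025·196800 + 96·2101249) = (4307559425, 403439904)
(x_4, y_4) = (1025·4307559425 + 114·96·403439904, 1025·403439904 + 96·4307559425) = (8830494720001, 827051606400)
(x_5, y_5) = (1025·8830494720001 + 114·96·827051606400, 1025·827051606400 + 96·8830494720001) = (18102509868442625, 1695455389680096)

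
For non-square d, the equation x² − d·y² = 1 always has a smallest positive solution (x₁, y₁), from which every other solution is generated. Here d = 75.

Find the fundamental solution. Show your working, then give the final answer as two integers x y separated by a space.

26 3

√75 = [8; 1,1,1,16, …], period ℓ=4 (even) → k=3
step 0: (8, 1)  from 8·(1,0) + (0,1)
…
step 2: (17, 2)  from 1·(9,1) + (8,1)
step 3: (26, 3)  from 1·(17,2) + (9,1)
(x₁, y₁) = (26, 3);  26² − 75·3² = 1 ✓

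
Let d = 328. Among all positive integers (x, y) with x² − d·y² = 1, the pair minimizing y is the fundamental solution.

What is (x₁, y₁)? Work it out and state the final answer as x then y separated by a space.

√328 = [18; 9,36, …], period ℓ=2 (even) → k=1
i=0: a=18 ⇒ p=18, q=1
i=1: a=9 ⇒ p=163, q=9
(x₁, y₁) = (163, 9);  163² − 328·9² = 1 ✓

163 9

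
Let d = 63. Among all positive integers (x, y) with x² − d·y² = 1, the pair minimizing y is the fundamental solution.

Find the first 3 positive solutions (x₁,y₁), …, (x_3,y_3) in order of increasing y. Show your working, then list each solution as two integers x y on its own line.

8 1
127 16
2024 255

√63 → a₀=7, period (1,14); ℓ=2 even so k=1
i=0: a=7 ⇒ p=7, q=1
i=1: a=1 ⇒ p=8, q=1
fundamental: x₁=8, y₁=1  (since 64 − 63·1 = 1)
k=2:  x_2 = 8·8+63·1·1 = 127,  y_2 = 8·1+1·8 = 16
k=3:  x_3 = 8·127+63·1·16 = 2024,  y_3 = 8·16+1·127 = 255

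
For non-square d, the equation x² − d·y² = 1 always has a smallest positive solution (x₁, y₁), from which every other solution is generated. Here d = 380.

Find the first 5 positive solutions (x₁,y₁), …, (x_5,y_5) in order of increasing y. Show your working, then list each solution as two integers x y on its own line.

39 2
3041 156
237159 12166
18495361 948792
1442400999 73993610

[19; 2,38] for √380; ℓ=2 ⇒ convergent index 1
i=0: a=19 ⇒ p=19, q=1
i=1: a=2 ⇒ p=39, q=2
→ (39, 2).  Check: 39²=1521, 380·2²=1520, difference 1.
n=2: (39,2)∘(39,2) = (39·39+380·2·2, 39·2+2·39) = (3041,156)
n=3: (3041,156)∘(39,2) = (39·3041+380·2·156, 39·156+2·3041) = (237159,12166)
n=4: (237159,12166)∘(39,2) = (39·237159+380·2·12166, 39·12166+2·237159) = (18495361,948792)
n=5: (18495361,948792)∘(39,2) = (39·18495361+380·2·948792, 39·948792+2·18495361) = (1442400999,73993610)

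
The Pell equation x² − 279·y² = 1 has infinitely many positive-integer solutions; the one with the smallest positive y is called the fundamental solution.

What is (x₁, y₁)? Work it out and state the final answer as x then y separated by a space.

1520 91

√279 = [16; 1,2,2,1,2,2,1,32, …], period ℓ=8 (even) → k=7
i=0: a=16 ⇒ p=16, q=1
i=1: a=1 ⇒ p=17, q=1
i=2: a=2 ⇒ p=50, q=3
i=3: a=2 ⇒ p=117, q=7
i=4: a=1 ⇒ p=167, q=10
i=5: a=2 ⇒ p=451, q=27
i=6: a=2 ⇒ p=1069, q=64
i=7: a=1 ⇒ p=1520, q=91
→ (1520, 91).  Check: 1520²=2310400, 279·91²=2310399, difference 1.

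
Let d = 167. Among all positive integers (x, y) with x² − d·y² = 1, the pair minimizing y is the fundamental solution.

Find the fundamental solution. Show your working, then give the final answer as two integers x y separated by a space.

168 13

[12; 1,11,1,24] for √167; ℓ=4 ⇒ convergent index 3
i=0: a=12 ⇒ p=12, q=1
i=1: a=1 ⇒ p=13, q=1
i=2: a=11 ⇒ p=155, q=12
i=3: a=1 ⇒ p=168, q=13
→ (168, 13).  Check: 168²=28224, 167·13²=28223, difference 1.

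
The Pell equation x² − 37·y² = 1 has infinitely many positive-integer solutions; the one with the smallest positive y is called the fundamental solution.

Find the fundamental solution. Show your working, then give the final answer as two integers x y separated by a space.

73 12

√37 = [6; 12, …], period ℓ=1 (odd) → k=1
step 0: (6, 1)  from 6·(1,0) + (0,1)
step 1: (73, 12)  from 12·(6,1) + (1,0)
→ (73, 12).  Check: 73²=5329, 37·12²=5328, difference 1.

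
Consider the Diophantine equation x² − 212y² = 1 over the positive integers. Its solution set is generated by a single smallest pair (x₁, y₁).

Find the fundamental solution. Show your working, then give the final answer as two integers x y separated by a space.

66249 4550

[14; 1,1,3,1,1,…,1,1,28] for √212; ℓ=14 ⇒ convergent index 13
k=0  a_k=14  p_k/q_k = 14/1
…
k=2  a_k=1  p_k/q_k = 29/2
k=3  a_k=3  p_k/q_k = 102/7
…
k=5  a_k=1  p_k/q_k = 233/16
k=6  a_k=1  p_k/q_k = 364/25
…
k=10  a_k=1  p_k/q_k = 7979/548
…
k=12  a_k=1  p_k/q_k = 37114/2549
k=13  a_k=1  p_k/q_k = 66249/4550
→ (66249, 4550).  Check: 66249²=4388930001, 212·4550²=4388930000, difference 1.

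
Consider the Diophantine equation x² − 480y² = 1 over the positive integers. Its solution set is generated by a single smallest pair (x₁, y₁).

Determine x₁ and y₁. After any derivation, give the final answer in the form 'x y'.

241 11

[21; 1,9,1,42] for √480; ℓ=4 ⇒ convergent index 3
k=0  a_k=21  p_k/q_k = 21/1
k=1  a_k=1  p_k/q_k = 22/1
k=2  a_k=9  p_k/q_k = 219/10
k=3  a_k=1  p_k/q_k = 241/11
→ (241, 11).  Check: 241²=58081, 480·11²=58080, difference 1.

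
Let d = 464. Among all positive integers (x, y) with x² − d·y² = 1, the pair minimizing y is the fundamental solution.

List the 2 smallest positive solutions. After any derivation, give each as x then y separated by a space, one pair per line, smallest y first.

√464 → a₀=21, period (1,1,5,1,1,1,5,1,1,42); ℓ=10 even so k=9
a_0=21:  p_0=21·1+0=21,  q_0=21·0+1=1
a_1=1:  p_1=1·21+1=22,  q_1=1·1+0=1
…
a_6=1:  p_6=1·517+280=797,  q_6=1·24+13=37
a_7=5:  p_7=5·797+517=4502,  q_7=5·37+24=209
a_8=1:  p_8=1·4502+797=5299,  q_8=1·209+37=246
a_9=1:  p_9=1·5299+4502=9801,  q_9=1·246+209=455
fundamental: x₁=9801, y₁=455  (since 96059601 − 464·207025 = 1)
n=2: (9801,455)∘(9801,455) = (9801·9801+464·455·455, 9801·455+455·9801) = (192119201,8918910)

9801 455
192119201 8918910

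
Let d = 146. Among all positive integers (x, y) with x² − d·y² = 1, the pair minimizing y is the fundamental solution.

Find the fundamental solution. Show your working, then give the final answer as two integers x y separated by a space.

√146 = [12; 12,24, …], period ℓ=2 (even) → k=1
step 0: (12, 1)  from 12·(1,0) + (0,1)
step 1: (145, 12)  from 12·(12,1) + (1,0)
fundamental: x₁=145, y₁=12  (since 21025 − 146·144 = 1)

145 12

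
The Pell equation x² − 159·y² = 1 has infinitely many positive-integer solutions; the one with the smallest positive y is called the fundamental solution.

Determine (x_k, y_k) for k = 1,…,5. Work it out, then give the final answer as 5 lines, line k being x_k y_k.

1324 105
3505951 278040
9283756924 736249815
24583384828801 1949589232080
65096793742908124 5162511550298025

[12; 1,1,1,1,3,1,1,1,1,24] for √159; ℓ=10 ⇒ convergent index 9
a_0=12:  p_0=12·1+0=12,  q_0=12·0+1=1
…
a_3=1:  p_3=1·25+13=38,  q_3=1·2+1=3
…
a_5=3:  p_5=3·63+38=227,  q_5=3·5+3=18
a_6=1:  p_6=1·227+63=290,  q_6=1·18+5=23
…
a_8=1:  p_8=1·517+290=807,  q_8=1·41+23=64
a_9=1:  p_9=1·807+517=1324,  q_9=1·64+41=105
→ (1324, 105).  Check: 1324²=1752976, 159·105²=1752975, difference 1.
(x_2, y_2) = (1324·1324 + 159·105·105, 1324·105 + 105·1324) = (3505951, 278040)
(x_3, y_3) = (1324·3505951 + 159·105·278040, 1324·278040 + 105·3505951) = (9283756924, 736249815)
(x_4, y_4) = (1324·9283756924 + 159·105·736249815, 1324·736249815 + 105·9283756924) = (24583384828801, 1949589232080)
(x_5, y_5) = (1324·24583384828801 + 159·105·1949589232080, 1324·1949589232080 + 105·24583384828801) = (65096793742908124, 5162511550298025)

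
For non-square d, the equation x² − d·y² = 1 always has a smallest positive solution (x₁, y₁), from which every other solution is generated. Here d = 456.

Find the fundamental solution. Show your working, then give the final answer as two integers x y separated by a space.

1025 48

√456 = [21; 2,1,4,1,2,42, …], period ℓ=6 (even) → k=5
k=0  a_k=21  p_k/q_k = 21/1
k=1  a_k=2  p_k/q_k = 43/2
k=2  a_k=1  p_k/q_k = 64/3
…
k=4  a_k=1  p_k/q_k = 363/17
k=5  a_k=2  p_k/q_k = 1025/48
(x₁, y₁) = (1025, 48);  1025² − 456·48² = 1 ✓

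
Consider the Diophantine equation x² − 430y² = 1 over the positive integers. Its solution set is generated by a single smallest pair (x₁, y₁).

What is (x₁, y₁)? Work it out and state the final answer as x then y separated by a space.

2862251 138030

√430 = [20; 1,2,1,3,1,…,2,1,40, …], period ℓ=14 (even) → k=13
a_0=20:  p_0=20·1+0=20,  q_0=20·0+1=1
a_1=1:  p_1=1·20+1=21,  q_1=1·1+0=1
a_2=2:  p_2=2·21+20=62,  q_2=2·1+1=3
…
a_7=8:  p_7=8·2675+394=21794,  q_7=8·129+19=1051
a_8=6:  p_8=6·21794+2675=133439,  q_8=6·1051+129=6435
a_9=1:  p_9=1·133439+21794=155233,  q_9=1·6435+1051=7486
…
a_11=1:  p_11=1·599138+155233=754371,  q_11=1·28893+7486=36379
a_12=2:  p_12=2·754371+599138=2107880,  q_12=2·36379+28893=101651
a_13=1:  p_13=1·2107880+754371=2862251,  q_13=1·101651+36379=138030
→ (2862251, 138030).  Check: 2862251²=8192480787001, 430·138030²=8192480787000, difference 1.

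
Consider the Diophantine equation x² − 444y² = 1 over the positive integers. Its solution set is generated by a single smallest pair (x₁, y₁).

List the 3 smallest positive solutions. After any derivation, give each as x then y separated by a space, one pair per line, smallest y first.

d=444: √d = [21; 14,42] (ℓ=2, even), read p_1/q_1
step 0: (21, 1)  from 21·(1,0) + (0,1)
step 1: (295, 14)  from 14·(21,1) + (1,0)
(x₁, y₁) = (295, 14);  295² − 444·14² = 1 ✓
(295+14√444)^2 = 174049 + 8260√444
(295+14√444)^3 = 102688615 + 4873386√444

295 14
174049 8260
102688615 4873386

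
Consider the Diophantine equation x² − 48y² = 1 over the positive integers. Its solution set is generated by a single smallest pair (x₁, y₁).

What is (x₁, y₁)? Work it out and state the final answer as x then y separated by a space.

7 1

√48 = [6; 1,12, …], period ℓ=2 (even) → k=1
k=0  a_k=6  p_k/q_k = 6/1
k=1  a_k=1  p_k/q_k = 7/1
→ (7, 1).  Check: 7²=49, 48·1²=48, difference 1.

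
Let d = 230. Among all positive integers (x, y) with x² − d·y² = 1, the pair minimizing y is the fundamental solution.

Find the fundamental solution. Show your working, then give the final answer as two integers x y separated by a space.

91 6

[15; 6,30] for √230; ℓ=2 ⇒ convergent index 1
step 0: (15, 1)  from 15·(1,0) + (0,1)
step 1: (91, 6)  from 6·(15,1) + (1,0)
(x₁, y₁) = (91, 6);  91² − 230·6² = 1 ✓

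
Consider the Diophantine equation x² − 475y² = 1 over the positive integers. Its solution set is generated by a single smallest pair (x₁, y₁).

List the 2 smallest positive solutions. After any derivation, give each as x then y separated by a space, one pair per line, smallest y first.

57799 2652
6681448801 306565896

[21; 1,3,1,6,2,6,1,3,1,42] for √475; ℓ=10 ⇒ convergent index 9
step 0: (21, 1)  from 21·(1,0) + (0,1)
step 1: (22, 1)  from 1·(21,1) + (1,0)
step 2: (87, 4)  from 3·(22,1) + (21,1)
step 3: (109, 5)  from 1·(87,4) + (22,1)
step 4: (741, 34)  from 6·(109,5) + (87,4)
step 5: (1591, 73)  from 2·(741,34) + (109,5)
step 6: (10287, 472)  from 6·(1591,73) + (741,34)
step 7: (11878, 545)  from 1·(10287,472) + (1591,73)
step 8: (45921, 2107)  from 3·(11878,545) + (10287,472)
step 9: (57799, 2652)  from 1·(45921,2107) + (11878,545)
→ (57799, 2652).  Check: 57799²=3340724401, 475·2652²=3340724400, difference 1.
(x_2, y_2) = (57799·57799 + 475·2652·2652, 57799·2652 + 2652·57799) = (6681448801, 306565896)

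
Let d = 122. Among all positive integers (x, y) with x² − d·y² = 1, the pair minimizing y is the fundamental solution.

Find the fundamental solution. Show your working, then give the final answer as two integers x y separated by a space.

243 22

d=122: √d = [11; 22] (ℓ=1, odd), read p_1/q_1
step 0: (11, 1)  from 11·(1,0) + (0,1)
step 1: (243, 22)  from 22·(11,1) + (1,0)
(x₁, y₁) = (243, 22);  243² − 122·22² = 1 ✓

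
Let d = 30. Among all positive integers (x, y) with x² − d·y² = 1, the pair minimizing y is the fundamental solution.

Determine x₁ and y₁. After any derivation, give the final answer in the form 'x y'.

11 2

√30 → a₀=5, period (2,10); ℓ=2 even so k=1
step 0: (5, 1)  from 5·(1,0) + (0,1)
step 1: (11, 2)  from 2·(5,1) + (1,0)
→ (11, 2).  Check: 11²=121, 30·2²=120, difference 1.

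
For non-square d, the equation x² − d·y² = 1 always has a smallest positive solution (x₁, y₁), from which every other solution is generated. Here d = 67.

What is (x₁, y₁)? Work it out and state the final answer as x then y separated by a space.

[8; 5,2,1,1,7,1,1,2,5,16] for √67; ℓ=10 ⇒ convergent index 9
step 0: (8, 1)  from 8·(1,0) + (0,1)
step 1: (41, 5)  from 5·(8,1) + (1,0)
…
step 5: (1678, 205)  from 7·(221,27) + (131,16)
…
step 8: (9053, 1106)  from 2·(3577,437) + (1899,232)
step 9: (48842, 5967)  from 5·(9053,1106) + (3577,437)
fundamental: x₁=48842, y₁=5967  (since 2385540964 − 67·35605089 = 1)

48842 5967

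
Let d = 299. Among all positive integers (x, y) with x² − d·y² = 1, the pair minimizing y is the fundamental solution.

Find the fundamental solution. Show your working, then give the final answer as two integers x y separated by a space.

415 24

[17; 3,2,3,34] for √299; ℓ=4 ⇒ convergent index 3
step 0: (17, 1)  from 17·(1,0) + (0,1)
step 1: (52, 3)  from 3·(17,1) + (1,0)
step 2: (121, 7)  from 2·(52,3) + (17,1)
step 3: (415, 24)  from 3·(121,7) + (52,3)
→ (415, 24).  Check: 415²=172225, 299·24²=172224, difference 1.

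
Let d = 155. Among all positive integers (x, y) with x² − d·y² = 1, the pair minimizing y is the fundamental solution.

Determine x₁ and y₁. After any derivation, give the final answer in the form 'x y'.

√155 → a₀=12, period (2,4,2,24); ℓ=4 even so k=3
i=0: a=12 ⇒ p=12, q=1
i=1: a=2 ⇒ p=25, q=2
i=2: a=4 ⇒ p=112, q=9
i=3: a=2 ⇒ p=249, q=20
(x₁, y₁) = (249, 20);  249² − 155·20² = 1 ✓

249 20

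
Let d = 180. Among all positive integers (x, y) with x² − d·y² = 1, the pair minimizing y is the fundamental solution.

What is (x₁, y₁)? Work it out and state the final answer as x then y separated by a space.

161 12

d=180: √d = [13; 2,2,2,26] (ℓ=4, even), read p_3/q_3
i=0: a=13 ⇒ p=13, q=1
…
i=2: a=2 ⇒ p=67, q=5
i=3: a=2 ⇒ p=161, q=12
(x₁, y₁) = (161, 12);  161² − 180·12² = 1 ✓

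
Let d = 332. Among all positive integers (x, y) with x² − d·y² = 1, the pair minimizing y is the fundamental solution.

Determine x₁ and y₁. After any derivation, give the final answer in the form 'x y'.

√332 → a₀=18, period (4,1,1,8,1,1,4,36); ℓ=8 even so k=7
k=0  a_k=18  p_k/q_k = 18/1
…
k=2  a_k=1  p_k/q_k = 91/5
…
k=4  a_k=8  p_k/q_k = 1403/77
k=5  a_k=1  p_k/q_k = 1567/86
k=6  a_k=1  p_k/q_k = 2970/163
k=7  a_k=4  p_k/q_k = 13447/738
→ (13447, 738).  Check: 13447²=180821809, 332·738²=180821808, difference 1.

13447 738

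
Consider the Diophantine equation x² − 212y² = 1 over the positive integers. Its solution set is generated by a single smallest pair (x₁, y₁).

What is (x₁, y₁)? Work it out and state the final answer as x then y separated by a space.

√212 = [14; 1,1,3,1,1,…,1,1,28, …], period ℓ=14 (even) → k=13
k=0  a_k=14  p_k/q_k = 14/1
k=1  a_k=1  p_k/q_k = 15/1
…
k=7  a_k=6  p_k/q_k = 2417/166
k=8  a_k=1  p_k/q_k = 2781/191
k=9  a_k=1  p_k/q_k = 5198/357
…
k=12  a_k=1  p_k/q_k = 37114/2549
k=13  a_k=1  p_k/q_k = 66249/4550
fundamental: x₁=66249, y₁=4550  (since 4388930001 − 212·20702500 = 1)

66249 4550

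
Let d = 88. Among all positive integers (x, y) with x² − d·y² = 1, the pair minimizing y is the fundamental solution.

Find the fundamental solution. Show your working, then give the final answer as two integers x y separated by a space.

197 21

[9; 2,1,1,1,2,18] for √88; ℓ=6 ⇒ convergent index 5
k=0  a_k=9  p_k/q_k = 9/1
…
k=4  a_k=1  p_k/q_k = 75/8
k=5  a_k=2  p_k/q_k = 197/21
(x₁, y₁) = (197, 21);  197² − 88·21² = 1 ✓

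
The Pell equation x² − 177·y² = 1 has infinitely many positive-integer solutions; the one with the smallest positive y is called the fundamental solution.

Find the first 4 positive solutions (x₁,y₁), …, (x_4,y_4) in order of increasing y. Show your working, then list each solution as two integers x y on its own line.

62423 4692
7793261857 585777432
972957569736599 73131969270780
121469860743542176897 9130233834994022448

√177 = [13; 3,3,2,8,2,3,3,26, …], period ℓ=8 (even) → k=7
i=0: a=13 ⇒ p=13, q=1
i=1: a=3 ⇒ p=40, q=3
i=2: a=3 ⇒ p=133, q=10
i=3: a=2 ⇒ p=306, q=23
i=4: a=8 ⇒ p=2581, q=194
i=5: a=2 ⇒ p=5468, q=411
i=6: a=3 ⇒ p=18985, q=1427
i=7: a=3 ⇒ p=62423, q=4692
(x₁, y₁) = (62423, 4692);  62423² − 177·4692² = 1 ✓
(62423+4692√177)^2 = 7793261857 + 585777432√177
(62423+4692√177)^3 = 972957569736599 + 73131969270780√177
(62423+4692√177)^4 = 121469860743542176897 + 9130233834994022448√177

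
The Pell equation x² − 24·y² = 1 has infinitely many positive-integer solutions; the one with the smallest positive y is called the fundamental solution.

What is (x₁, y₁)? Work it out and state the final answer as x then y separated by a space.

5 1

d=24: √d = [4; 1,8] (ℓ=2, even), read p_1/q_1
i=0: a=4 ⇒ p=4, q=1
i=1: a=1 ⇒ p=5, q=1
fundamental: x₁=5, y₁=1  (since 25 − 24·1 = 1)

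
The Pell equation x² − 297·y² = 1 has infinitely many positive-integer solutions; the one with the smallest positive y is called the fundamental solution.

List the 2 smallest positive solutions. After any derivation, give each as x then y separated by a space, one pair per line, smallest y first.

48599 2820
4723725601 274098360

√297 → a₀=17, period (4,3,1,1,2,1,1,3,4,34); ℓ=10 even so k=9
k=0  a_k=17  p_k/q_k = 17/1
k=1  a_k=4  p_k/q_k = 69/4
…
k=3  a_k=1  p_k/q_k = 293/17
k=4  a_k=1  p_k/q_k = 517/30
k=5  a_k=2  p_k/q_k = 1327/77
k=6  a_k=1  p_k/q_k = 1844/107
…
k=8  a_k=3  p_k/q_k = 11357/659
k=9  a_k=4  p_k/q_k = 48599/2820
→ (48599, 2820).  Check: 48599²=2361862801, 297·2820²=2361862800, difference 1.
n=2: (48599,2820)∘(48599,2820) = (48599·48599+297·2820·2820, 48599·2820+2820·48599) = (4723725601,274098360)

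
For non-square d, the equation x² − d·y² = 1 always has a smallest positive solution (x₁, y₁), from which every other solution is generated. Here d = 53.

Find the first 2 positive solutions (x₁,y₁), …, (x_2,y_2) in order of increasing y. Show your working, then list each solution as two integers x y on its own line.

√53 → a₀=7, period (3,1,1,3,14); ℓ=5 odd so k=9
i=0: a=7 ⇒ p=7, q=1
…
i=4: a=3 ⇒ p=182, q=25
i=5: a=14 ⇒ p=2599, q=357
i=6: a=3 ⇒ p=7979, q=1096
…
i=8: a=1 ⇒ p=18557, q=2549
i=9: a=3 ⇒ p=66249, q=9100
→ (66249, 9100).  Check: 66249²=4388930001, 53·9100²=4388930000, difference 1.
(x_2, y_2) = (66249·66249 + 53·9100·9100, 66249·9100 + 9100·66249) = (8777860001, 1205731800)

66249 9100
8777860001 1205731800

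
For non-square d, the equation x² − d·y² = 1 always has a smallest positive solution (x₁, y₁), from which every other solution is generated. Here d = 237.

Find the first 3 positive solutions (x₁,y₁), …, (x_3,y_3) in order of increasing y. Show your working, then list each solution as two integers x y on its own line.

√237 = [15; 2,1,1,7,10,7,1,1,2,30, …], period ℓ=10 (even) → k=9
step 0: (15, 1)  from 15·(1,0) + (0,1)
…
step 7: (48001, 3118)  from 1·(42074,2733) + (5927,385)
step 8: (90075, 5851)  from 1·(48001,3118) + (42074,2733)
step 9: (228151, 14820)  from 2·(90075,5851) + (48001,3118)
(x₁, y₁) = (228151, 14820);  228151² − 237·14820² = 1 ✓
(x_2, y_2) = (228151·228151 + 237·14820·14820, 228151·14820 + 14820·228151) = (104105757601, 6762395640)
(x_3, y_3) = (228151·104105757601 + 237·14820·6762395640, 228151·6762395640 + 14820·104105757601) = (47503665404623351, 3085694655308460)

228151 14820
104105757601 6762395640
47503665404623351 3085694655308460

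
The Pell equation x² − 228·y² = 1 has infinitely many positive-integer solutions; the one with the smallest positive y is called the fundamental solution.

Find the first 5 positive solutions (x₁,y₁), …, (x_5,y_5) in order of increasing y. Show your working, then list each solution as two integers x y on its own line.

151 10
45601 3020
13771351 912030
4158902401 275430040
1255974753751 83178960050

d=228: √d = [15; 10,30] (ℓ=2, even), read p_1/q_1
a_0=15:  p_0=15·1+0=15,  q_0=15·0+1=1
a_1=10:  p_1=10·15+1=151,  q_1=10·1+0=10
(x₁, y₁) = (151, 10);  151² − 228·10² = 1 ✓
k=2:  x_2 = 151·151+228·10·10 = 45601,  y_2 = 151·10+10·151 = 3020
k=3:  x_3 = 151·45601+228·10·3020 = 13771351,  y_3 = 151·3020+10·45601 = 912030
k=4:  x_4 = 151·13771351+228·10·912030 = 4158902401,  y_4 = 151·912030+10·13771351 = 275430040
k=5:  x_5 = 151·4158902401+228·10·275430040 = 1255974753751,  y_5 = 151·275430040+10·4158902401 = 83178960050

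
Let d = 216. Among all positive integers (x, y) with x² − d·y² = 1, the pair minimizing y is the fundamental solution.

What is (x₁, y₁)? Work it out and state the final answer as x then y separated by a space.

485 33

d=216: √d = [14; 1,2,3,2,1,28] (ℓ=6, even), read p_5/q_5
k=0  a_k=14  p_k/q_k = 14/1
…
k=2  a_k=2  p_k/q_k = 44/3
…
k=4  a_k=2  p_k/q_k = 338/23
k=5  a_k=1  p_k/q_k = 485/33
→ (485, 33).  Check: 485²=235225, 216·33²=235224, difference 1.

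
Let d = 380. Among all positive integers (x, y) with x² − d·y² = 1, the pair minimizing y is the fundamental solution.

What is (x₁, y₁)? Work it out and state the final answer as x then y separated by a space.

[19; 2,38] for √380; ℓ=2 ⇒ convergent index 1
a_0=19:  p_0=19·1+0=19,  q_0=19·0+1=1
a_1=2:  p_1=2·19+1=39,  q_1=2·1+0=2
fundamental: x₁=39, y₁=2  (since 1521 − 380·4 = 1)

39 2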